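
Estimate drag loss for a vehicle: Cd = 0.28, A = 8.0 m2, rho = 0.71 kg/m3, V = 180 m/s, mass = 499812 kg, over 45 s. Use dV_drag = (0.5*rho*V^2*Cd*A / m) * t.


D = 0.5 * 0.71 * 180^2 * 0.28 * 8.0 = 25764.48 N
a = 25764.48 / 499812 = 0.0515 m/s2
dV = 0.0515 * 45 = 2.3 m/s

2.3 m/s


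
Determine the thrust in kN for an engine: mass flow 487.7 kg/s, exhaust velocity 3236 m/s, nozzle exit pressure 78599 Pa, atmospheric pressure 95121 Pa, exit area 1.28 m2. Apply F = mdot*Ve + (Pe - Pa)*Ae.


F = 487.7 * 3236 + (78599 - 95121) * 1.28 = 1.5570e+06 N = 1557.0 kN

1557.0 kN


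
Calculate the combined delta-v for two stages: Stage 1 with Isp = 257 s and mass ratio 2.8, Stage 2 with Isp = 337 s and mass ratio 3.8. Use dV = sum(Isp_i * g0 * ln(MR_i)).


dV1 = 257 * 9.81 * ln(2.8) = 2595.8 m/s
dV2 = 337 * 9.81 * ln(3.8) = 4413.5 m/s
Total dV = 2595.8 + 4413.5 = 7009.3 m/s ~ 7009 m/s

7009 m/s


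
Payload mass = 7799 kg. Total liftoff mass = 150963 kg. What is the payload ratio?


PR = 7799 / 150963 = 0.0517

0.0517


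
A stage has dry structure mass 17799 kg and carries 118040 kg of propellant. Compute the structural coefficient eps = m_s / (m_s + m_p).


eps = 17799 / (17799 + 118040) = 0.131

0.131


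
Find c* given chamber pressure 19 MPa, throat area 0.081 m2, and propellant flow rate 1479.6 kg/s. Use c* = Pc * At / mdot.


c* = 19e6 * 0.081 / 1479.6 = 1040 m/s

1040 m/s


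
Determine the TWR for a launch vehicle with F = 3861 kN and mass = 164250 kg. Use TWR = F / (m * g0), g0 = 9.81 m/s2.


TWR = 3861000 / (164250 * 9.81) = 2.4

2.4


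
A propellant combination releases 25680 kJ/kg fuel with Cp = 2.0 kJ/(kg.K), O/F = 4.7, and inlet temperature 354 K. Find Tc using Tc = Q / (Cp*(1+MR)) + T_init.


Tc = 25680 / (2.0 * (1 + 4.7)) + 354 = 2607 K

2607 K


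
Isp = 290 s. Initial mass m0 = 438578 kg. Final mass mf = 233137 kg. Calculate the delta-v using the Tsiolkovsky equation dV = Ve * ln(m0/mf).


Ve = 290 * 9.81 = 2844.9 m/s
dV = 2844.9 * ln(438578/233137) = 1798 m/s

1798 m/s


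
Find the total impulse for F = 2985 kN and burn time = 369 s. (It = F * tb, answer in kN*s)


It = 2985 * 369 = 1101465 kN*s

1101465 kN*s


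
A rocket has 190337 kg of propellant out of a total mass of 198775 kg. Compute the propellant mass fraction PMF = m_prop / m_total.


PMF = 190337 / 198775 = 0.958

0.958


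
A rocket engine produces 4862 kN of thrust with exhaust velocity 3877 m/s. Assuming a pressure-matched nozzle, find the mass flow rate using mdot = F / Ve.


mdot = F / Ve = 4862000 / 3877 = 1254.1 kg/s

1254.1 kg/s


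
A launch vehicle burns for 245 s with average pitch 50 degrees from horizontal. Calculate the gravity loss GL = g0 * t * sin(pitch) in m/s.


GL = 9.81 * 245 * sin(50 deg) = 1841 m/s

1841 m/s


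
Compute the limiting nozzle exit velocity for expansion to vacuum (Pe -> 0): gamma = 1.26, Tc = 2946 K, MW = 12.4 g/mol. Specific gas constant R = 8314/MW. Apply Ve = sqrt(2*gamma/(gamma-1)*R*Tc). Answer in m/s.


R = 8314 / 12.4 = 670.48 J/(kg.K)
Ve = sqrt(2 * 1.26 / (1.26 - 1) * 670.48 * 2946) = 4375 m/s

4375 m/s


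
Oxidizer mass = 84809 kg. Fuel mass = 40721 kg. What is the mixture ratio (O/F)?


MR = 84809 / 40721 = 2.08

2.08


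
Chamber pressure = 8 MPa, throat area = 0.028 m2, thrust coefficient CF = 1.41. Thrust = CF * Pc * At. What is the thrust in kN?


F = 1.41 * 8e6 * 0.028 = 315840.0 N = 315.8 kN

315.8 kN


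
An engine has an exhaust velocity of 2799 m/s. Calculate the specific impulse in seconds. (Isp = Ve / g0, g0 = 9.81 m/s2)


Isp = Ve / g0 = 2799 / 9.81 = 285.3 s

285.3 s


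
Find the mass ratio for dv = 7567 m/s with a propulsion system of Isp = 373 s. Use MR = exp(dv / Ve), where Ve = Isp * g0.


Ve = 373 * 9.81 = 3659.13 m/s
MR = exp(7567 / 3659.13) = 7.909

7.909


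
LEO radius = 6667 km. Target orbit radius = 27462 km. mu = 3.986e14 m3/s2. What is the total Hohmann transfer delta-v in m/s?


V1 = sqrt(mu/r1) = 7732.21 m/s
dV1 = V1*(sqrt(2*r2/(r1+r2)) - 1) = 2076.75 m/s
V2 = sqrt(mu/r2) = 3809.8 m/s
dV2 = V2*(1 - sqrt(2*r1/(r1+r2))) = 1428.47 m/s
Total dV = 3505 m/s

3505 m/s


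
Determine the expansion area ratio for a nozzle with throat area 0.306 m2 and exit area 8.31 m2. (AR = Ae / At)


AR = 8.31 / 0.306 = 27.2

27.2


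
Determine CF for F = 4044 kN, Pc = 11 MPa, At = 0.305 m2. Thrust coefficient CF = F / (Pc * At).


CF = 4044000 / (11e6 * 0.305) = 1.21

1.21


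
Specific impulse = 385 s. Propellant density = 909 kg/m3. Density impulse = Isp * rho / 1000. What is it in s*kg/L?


rho*Isp = 385 * 909 / 1000 = 350 s*kg/L

350 s*kg/L


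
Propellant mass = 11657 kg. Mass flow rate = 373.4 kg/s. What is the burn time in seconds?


tb = 11657 / 373.4 = 31.2 s

31.2 s


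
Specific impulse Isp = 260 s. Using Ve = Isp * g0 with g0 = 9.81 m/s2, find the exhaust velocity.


Ve = Isp * g0 = 260 * 9.81 = 2550.6 m/s

2550.6 m/s


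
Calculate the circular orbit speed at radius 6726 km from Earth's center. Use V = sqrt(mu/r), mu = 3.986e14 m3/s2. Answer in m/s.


V = sqrt(3.986e14 / 6726000) = 7698 m/s

7698 m/s


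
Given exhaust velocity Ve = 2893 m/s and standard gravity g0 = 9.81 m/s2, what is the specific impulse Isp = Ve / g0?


Isp = Ve / g0 = 2893 / 9.81 = 294.9 s

294.9 s


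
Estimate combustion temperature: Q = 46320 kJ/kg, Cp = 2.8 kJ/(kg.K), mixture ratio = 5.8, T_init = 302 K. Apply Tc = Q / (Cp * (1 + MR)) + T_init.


Tc = 46320 / (2.8 * (1 + 5.8)) + 302 = 2735 K

2735 K


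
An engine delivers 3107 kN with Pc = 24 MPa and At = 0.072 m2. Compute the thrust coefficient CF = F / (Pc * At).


CF = 3107000 / (24e6 * 0.072) = 1.8

1.8


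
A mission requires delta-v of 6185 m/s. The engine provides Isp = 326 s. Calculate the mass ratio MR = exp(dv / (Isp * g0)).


Ve = 326 * 9.81 = 3198.06 m/s
MR = exp(6185 / 3198.06) = 6.917

6.917


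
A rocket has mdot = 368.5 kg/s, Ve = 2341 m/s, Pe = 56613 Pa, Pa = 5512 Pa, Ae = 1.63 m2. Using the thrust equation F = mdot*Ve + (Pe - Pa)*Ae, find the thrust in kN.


F = 368.5 * 2341 + (56613 - 5512) * 1.63 = 945953.0 N = 946.0 kN

946.0 kN


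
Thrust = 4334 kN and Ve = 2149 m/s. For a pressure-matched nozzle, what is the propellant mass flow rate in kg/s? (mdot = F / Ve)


mdot = F / Ve = 4334000 / 2149 = 2016.8 kg/s

2016.8 kg/s


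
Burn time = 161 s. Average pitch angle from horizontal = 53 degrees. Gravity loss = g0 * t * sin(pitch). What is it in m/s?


GL = 9.81 * 161 * sin(53 deg) = 1261 m/s

1261 m/s


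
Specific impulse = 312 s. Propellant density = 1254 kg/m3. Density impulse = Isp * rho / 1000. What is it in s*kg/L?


rho*Isp = 312 * 1254 / 1000 = 391 s*kg/L

391 s*kg/L


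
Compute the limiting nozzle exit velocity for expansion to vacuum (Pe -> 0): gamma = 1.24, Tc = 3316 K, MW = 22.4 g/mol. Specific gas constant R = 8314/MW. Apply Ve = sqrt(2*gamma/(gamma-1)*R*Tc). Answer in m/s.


R = 8314 / 22.4 = 371.16 J/(kg.K)
Ve = sqrt(2 * 1.24 / (1.24 - 1) * 371.16 * 3316) = 3566 m/s

3566 m/s


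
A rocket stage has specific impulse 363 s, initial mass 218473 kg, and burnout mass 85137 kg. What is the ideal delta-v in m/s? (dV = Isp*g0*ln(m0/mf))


Ve = 363 * 9.81 = 3561.03 m/s
dV = 3561.03 * ln(218473/85137) = 3356 m/s

3356 m/s


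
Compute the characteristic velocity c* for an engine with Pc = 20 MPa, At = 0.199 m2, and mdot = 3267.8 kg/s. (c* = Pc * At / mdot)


c* = 20e6 * 0.199 / 3267.8 = 1218 m/s

1218 m/s


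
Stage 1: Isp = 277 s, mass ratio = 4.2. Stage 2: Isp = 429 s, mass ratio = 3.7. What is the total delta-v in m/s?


dV1 = 277 * 9.81 * ln(4.2) = 3899.7 m/s
dV2 = 429 * 9.81 * ln(3.7) = 5506.1 m/s
Total dV = 3899.7 + 5506.1 = 9405.8 m/s ~ 9406 m/s

9406 m/s


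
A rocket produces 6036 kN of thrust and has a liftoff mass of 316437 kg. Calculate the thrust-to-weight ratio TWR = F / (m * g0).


TWR = 6036000 / (316437 * 9.81) = 1.94

1.94


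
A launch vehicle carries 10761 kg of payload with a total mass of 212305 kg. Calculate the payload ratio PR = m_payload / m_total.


PR = 10761 / 212305 = 0.0507

0.0507


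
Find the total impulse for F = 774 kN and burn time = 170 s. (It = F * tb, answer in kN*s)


It = 774 * 170 = 131580 kN*s

131580 kN*s


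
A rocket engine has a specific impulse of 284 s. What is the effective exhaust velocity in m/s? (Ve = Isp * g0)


Ve = Isp * g0 = 284 * 9.81 = 2786.0 m/s

2786.0 m/s


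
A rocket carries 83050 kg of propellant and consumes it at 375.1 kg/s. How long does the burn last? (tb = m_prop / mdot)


tb = 83050 / 375.1 = 221.4 s

221.4 s


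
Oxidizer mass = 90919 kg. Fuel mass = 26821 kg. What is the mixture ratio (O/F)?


MR = 90919 / 26821 = 3.39

3.39


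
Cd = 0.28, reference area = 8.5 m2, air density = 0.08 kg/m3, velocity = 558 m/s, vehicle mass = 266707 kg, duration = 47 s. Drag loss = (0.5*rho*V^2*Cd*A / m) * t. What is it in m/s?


D = 0.5 * 0.08 * 558^2 * 0.28 * 8.5 = 29641.85 N
a = 29641.85 / 266707 = 0.1111 m/s2
dV = 0.1111 * 47 = 5.2 m/s

5.2 m/s


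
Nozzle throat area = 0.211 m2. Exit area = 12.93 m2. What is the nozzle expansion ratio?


AR = 12.93 / 0.211 = 61.3

61.3


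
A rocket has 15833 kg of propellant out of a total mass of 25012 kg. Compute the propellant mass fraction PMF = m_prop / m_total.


PMF = 15833 / 25012 = 0.633

0.633


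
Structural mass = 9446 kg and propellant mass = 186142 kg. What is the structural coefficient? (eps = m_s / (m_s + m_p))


eps = 9446 / (9446 + 186142) = 0.0483

0.0483


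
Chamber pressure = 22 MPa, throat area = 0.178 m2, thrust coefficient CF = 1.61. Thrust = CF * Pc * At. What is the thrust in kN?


F = 1.61 * 22e6 * 0.178 = 6.3048e+06 N = 6304.8 kN

6304.8 kN


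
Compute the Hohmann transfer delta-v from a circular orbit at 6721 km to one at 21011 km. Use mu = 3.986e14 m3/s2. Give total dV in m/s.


V1 = sqrt(mu/r1) = 7701.08 m/s
dV1 = V1*(sqrt(2*r2/(r1+r2)) - 1) = 1778.73 m/s
V2 = sqrt(mu/r2) = 4355.57 m/s
dV2 = V2*(1 - sqrt(2*r1/(r1+r2))) = 1323.17 m/s
Total dV = 3102 m/s

3102 m/s


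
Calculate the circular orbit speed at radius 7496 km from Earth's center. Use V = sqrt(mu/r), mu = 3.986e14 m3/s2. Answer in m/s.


V = sqrt(3.986e14 / 7496000) = 7292 m/s

7292 m/s


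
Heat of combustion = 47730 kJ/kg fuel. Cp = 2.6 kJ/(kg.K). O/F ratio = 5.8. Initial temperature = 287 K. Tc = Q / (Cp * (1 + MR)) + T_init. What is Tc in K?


Tc = 47730 / (2.6 * (1 + 5.8)) + 287 = 2987 K

2987 K


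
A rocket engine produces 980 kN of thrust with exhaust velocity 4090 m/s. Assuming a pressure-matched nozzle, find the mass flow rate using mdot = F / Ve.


mdot = F / Ve = 980000 / 4090 = 239.6 kg/s

239.6 kg/s


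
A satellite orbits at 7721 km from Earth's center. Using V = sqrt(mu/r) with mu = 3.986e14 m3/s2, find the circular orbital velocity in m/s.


V = sqrt(3.986e14 / 7721000) = 7185 m/s

7185 m/s


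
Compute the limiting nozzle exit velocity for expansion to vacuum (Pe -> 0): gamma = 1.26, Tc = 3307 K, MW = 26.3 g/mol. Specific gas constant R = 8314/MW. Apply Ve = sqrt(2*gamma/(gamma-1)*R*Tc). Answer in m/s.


R = 8314 / 26.3 = 316.12 J/(kg.K)
Ve = sqrt(2 * 1.26 / (1.26 - 1) * 316.12 * 3307) = 3183 m/s

3183 m/s


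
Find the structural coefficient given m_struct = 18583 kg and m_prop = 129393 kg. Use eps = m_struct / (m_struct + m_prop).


eps = 18583 / (18583 + 129393) = 0.1256

0.1256


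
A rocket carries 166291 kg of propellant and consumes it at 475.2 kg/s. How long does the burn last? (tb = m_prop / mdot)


tb = 166291 / 475.2 = 349.9 s

349.9 s


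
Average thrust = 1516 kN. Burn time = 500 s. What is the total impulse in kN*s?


It = 1516 * 500 = 758000 kN*s

758000 kN*s


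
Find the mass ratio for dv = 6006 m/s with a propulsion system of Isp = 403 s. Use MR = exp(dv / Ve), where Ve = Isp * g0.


Ve = 403 * 9.81 = 3953.43 m/s
MR = exp(6006 / 3953.43) = 4.569

4.569


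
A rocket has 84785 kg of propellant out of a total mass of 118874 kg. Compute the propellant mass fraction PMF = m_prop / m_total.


PMF = 84785 / 118874 = 0.713

0.713


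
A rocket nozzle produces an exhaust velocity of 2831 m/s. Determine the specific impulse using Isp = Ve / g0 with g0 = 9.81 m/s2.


Isp = Ve / g0 = 2831 / 9.81 = 288.6 s

288.6 s


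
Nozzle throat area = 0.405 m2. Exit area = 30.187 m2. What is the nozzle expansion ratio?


AR = 30.187 / 0.405 = 74.5

74.5


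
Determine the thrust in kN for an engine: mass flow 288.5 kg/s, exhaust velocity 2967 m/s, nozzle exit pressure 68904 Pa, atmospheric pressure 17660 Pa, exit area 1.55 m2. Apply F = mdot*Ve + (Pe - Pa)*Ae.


F = 288.5 * 2967 + (68904 - 17660) * 1.55 = 935408.0 N = 935.4 kN

935.4 kN


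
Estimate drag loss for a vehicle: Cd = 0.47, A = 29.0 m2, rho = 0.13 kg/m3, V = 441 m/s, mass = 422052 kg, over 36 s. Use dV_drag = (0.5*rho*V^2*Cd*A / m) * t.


D = 0.5 * 0.13 * 441^2 * 0.47 * 29.0 = 172300.44 N
a = 172300.44 / 422052 = 0.4082 m/s2
dV = 0.4082 * 36 = 14.7 m/s

14.7 m/s


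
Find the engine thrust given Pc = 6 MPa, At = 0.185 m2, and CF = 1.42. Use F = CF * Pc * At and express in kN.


F = 1.42 * 6e6 * 0.185 = 1.5762e+06 N = 1576.2 kN

1576.2 kN


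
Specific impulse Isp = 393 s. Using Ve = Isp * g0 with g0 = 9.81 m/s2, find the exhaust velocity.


Ve = Isp * g0 = 393 * 9.81 = 3855.3 m/s

3855.3 m/s


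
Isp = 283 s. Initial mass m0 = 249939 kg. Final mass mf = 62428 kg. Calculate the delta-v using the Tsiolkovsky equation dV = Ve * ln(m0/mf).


Ve = 283 * 9.81 = 2776.23 m/s
dV = 2776.23 * ln(249939/62428) = 3851 m/s

3851 m/s


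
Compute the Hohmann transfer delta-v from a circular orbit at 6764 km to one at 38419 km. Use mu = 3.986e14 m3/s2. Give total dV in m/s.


V1 = sqrt(mu/r1) = 7676.56 m/s
dV1 = V1*(sqrt(2*r2/(r1+r2)) - 1) = 2334.2 m/s
V2 = sqrt(mu/r2) = 3221.04 m/s
dV2 = V2*(1 - sqrt(2*r1/(r1+r2))) = 1458.55 m/s
Total dV = 3793 m/s

3793 m/s


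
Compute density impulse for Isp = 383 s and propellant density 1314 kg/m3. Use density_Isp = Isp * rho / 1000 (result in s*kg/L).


rho*Isp = 383 * 1314 / 1000 = 503 s*kg/L

503 s*kg/L


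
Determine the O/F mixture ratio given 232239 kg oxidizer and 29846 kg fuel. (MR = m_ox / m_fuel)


MR = 232239 / 29846 = 7.78

7.78


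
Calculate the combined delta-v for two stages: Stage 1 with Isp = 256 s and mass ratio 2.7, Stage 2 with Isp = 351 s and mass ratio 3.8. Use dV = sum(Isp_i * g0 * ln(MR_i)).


dV1 = 256 * 9.81 * ln(2.7) = 2494.4 m/s
dV2 = 351 * 9.81 * ln(3.8) = 4596.8 m/s
Total dV = 2494.4 + 4596.8 = 7091.2 m/s ~ 7091 m/s

7091 m/s


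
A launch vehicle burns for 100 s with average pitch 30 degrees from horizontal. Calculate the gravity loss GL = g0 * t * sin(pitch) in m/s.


GL = 9.81 * 100 * sin(30 deg) = 490 m/s

490 m/s


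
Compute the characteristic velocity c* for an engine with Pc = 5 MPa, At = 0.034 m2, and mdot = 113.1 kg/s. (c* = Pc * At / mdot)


c* = 5e6 * 0.034 / 113.1 = 1503 m/s

1503 m/s


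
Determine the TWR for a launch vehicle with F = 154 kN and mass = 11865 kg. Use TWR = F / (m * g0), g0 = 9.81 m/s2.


TWR = 154000 / (11865 * 9.81) = 1.32

1.32


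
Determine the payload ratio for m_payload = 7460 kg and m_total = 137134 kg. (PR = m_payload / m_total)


PR = 7460 / 137134 = 0.0544

0.0544


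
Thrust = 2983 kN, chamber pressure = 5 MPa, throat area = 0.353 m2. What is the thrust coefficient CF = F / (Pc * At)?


CF = 2983000 / (5e6 * 0.353) = 1.69

1.69


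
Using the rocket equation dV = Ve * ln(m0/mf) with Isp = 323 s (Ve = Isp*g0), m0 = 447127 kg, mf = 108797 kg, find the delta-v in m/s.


Ve = 323 * 9.81 = 3168.63 m/s
dV = 3168.63 * ln(447127/108797) = 4478 m/s

4478 m/s


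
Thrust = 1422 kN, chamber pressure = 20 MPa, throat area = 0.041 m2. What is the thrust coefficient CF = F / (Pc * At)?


CF = 1422000 / (20e6 * 0.041) = 1.73

1.73


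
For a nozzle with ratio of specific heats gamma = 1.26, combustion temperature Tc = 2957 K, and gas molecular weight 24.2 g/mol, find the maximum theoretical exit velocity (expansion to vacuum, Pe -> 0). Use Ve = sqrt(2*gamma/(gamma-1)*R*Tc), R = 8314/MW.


R = 8314 / 24.2 = 343.55 J/(kg.K)
Ve = sqrt(2 * 1.26 / (1.26 - 1) * 343.55 * 2957) = 3138 m/s

3138 m/s


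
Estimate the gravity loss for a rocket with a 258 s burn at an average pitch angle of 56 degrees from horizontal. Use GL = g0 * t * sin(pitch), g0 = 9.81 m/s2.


GL = 9.81 * 258 * sin(56 deg) = 2098 m/s

2098 m/s


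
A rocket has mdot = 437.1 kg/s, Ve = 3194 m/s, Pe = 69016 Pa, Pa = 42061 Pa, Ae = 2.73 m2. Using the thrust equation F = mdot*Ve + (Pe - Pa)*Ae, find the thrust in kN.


F = 437.1 * 3194 + (69016 - 42061) * 2.73 = 1.4697e+06 N = 1469.7 kN

1469.7 kN


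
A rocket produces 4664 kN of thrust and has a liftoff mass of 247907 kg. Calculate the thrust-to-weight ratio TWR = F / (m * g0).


TWR = 4664000 / (247907 * 9.81) = 1.92

1.92


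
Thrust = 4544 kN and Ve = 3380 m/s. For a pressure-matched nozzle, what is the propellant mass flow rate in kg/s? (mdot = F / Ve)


mdot = F / Ve = 4544000 / 3380 = 1344.4 kg/s

1344.4 kg/s


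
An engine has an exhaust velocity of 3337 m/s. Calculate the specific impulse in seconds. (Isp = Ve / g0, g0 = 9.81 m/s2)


Isp = Ve / g0 = 3337 / 9.81 = 340.2 s

340.2 s


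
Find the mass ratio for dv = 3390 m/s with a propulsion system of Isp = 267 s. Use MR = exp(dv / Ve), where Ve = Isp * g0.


Ve = 267 * 9.81 = 2619.27 m/s
MR = exp(3390 / 2619.27) = 3.648

3.648


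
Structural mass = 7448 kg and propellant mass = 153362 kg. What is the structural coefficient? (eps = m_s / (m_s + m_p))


eps = 7448 / (7448 + 153362) = 0.0463

0.0463


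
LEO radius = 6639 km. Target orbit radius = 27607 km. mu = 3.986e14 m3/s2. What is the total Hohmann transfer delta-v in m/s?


V1 = sqrt(mu/r1) = 7748.49 m/s
dV1 = V1*(sqrt(2*r2/(r1+r2)) - 1) = 2090.19 m/s
V2 = sqrt(mu/r2) = 3799.79 m/s
dV2 = V2*(1 - sqrt(2*r1/(r1+r2))) = 1433.75 m/s
Total dV = 3524 m/s

3524 m/s


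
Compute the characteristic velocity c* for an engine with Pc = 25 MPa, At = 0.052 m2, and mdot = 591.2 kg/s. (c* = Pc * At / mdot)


c* = 25e6 * 0.052 / 591.2 = 2199 m/s

2199 m/s


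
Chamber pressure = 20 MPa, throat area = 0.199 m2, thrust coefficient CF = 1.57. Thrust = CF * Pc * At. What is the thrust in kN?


F = 1.57 * 20e6 * 0.199 = 6.2486e+06 N = 6248.6 kN

6248.6 kN


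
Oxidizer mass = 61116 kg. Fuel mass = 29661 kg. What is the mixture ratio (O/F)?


MR = 61116 / 29661 = 2.06

2.06


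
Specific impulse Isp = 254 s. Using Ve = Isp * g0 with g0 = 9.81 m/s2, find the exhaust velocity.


Ve = Isp * g0 = 254 * 9.81 = 2491.7 m/s

2491.7 m/s


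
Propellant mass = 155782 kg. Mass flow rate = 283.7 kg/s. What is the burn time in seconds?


tb = 155782 / 283.7 = 549.1 s

549.1 s


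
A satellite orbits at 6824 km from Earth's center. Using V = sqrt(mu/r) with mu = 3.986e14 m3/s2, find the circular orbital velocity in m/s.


V = sqrt(3.986e14 / 6824000) = 7643 m/s

7643 m/s


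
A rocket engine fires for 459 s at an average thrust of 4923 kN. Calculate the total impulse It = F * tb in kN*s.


It = 4923 * 459 = 2259657 kN*s

2259657 kN*s


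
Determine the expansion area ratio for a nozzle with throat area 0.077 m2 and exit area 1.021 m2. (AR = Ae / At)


AR = 1.021 / 0.077 = 13.3

13.3


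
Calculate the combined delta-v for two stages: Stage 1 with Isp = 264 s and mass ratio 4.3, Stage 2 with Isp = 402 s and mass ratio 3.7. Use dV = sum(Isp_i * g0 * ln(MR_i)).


dV1 = 264 * 9.81 * ln(4.3) = 3777.6 m/s
dV2 = 402 * 9.81 * ln(3.7) = 5159.6 m/s
Total dV = 3777.6 + 5159.6 = 8937.2 m/s ~ 8937 m/s

8937 m/s


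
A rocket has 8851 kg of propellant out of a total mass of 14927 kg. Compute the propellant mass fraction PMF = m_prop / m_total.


PMF = 8851 / 14927 = 0.593

0.593


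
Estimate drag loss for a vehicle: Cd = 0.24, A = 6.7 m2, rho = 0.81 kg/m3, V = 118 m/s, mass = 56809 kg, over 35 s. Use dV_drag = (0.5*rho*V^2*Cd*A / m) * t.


D = 0.5 * 0.81 * 118^2 * 0.24 * 6.7 = 9067.87 N
a = 9067.87 / 56809 = 0.1596 m/s2
dV = 0.1596 * 35 = 5.6 m/s

5.6 m/s


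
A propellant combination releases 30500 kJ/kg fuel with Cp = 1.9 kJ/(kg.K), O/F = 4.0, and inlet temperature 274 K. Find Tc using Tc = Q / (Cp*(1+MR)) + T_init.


Tc = 30500 / (1.9 * (1 + 4.0)) + 274 = 3485 K

3485 K


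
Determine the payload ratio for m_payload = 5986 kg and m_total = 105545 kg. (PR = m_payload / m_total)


PR = 5986 / 105545 = 0.0567

0.0567


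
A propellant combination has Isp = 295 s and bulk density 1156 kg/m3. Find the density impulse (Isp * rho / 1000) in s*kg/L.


rho*Isp = 295 * 1156 / 1000 = 341 s*kg/L

341 s*kg/L


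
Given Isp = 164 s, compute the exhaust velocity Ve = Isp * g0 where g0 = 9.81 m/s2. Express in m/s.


Ve = Isp * g0 = 164 * 9.81 = 1608.8 m/s

1608.8 m/s


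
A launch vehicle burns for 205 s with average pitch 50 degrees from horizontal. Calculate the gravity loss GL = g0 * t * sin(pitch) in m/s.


GL = 9.81 * 205 * sin(50 deg) = 1541 m/s

1541 m/s


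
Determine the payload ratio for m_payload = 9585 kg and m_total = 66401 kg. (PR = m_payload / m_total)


PR = 9585 / 66401 = 0.1444

0.1444


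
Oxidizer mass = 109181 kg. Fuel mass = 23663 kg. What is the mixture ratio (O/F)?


MR = 109181 / 23663 = 4.61

4.61


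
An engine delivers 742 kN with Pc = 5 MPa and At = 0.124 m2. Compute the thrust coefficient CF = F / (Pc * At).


CF = 742000 / (5e6 * 0.124) = 1.2

1.2


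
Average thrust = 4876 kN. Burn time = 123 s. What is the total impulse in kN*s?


It = 4876 * 123 = 599748 kN*s

599748 kN*s


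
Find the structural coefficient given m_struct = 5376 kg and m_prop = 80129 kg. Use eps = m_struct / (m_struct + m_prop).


eps = 5376 / (5376 + 80129) = 0.0629

0.0629


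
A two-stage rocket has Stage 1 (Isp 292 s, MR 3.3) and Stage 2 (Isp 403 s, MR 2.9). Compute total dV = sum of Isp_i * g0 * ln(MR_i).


dV1 = 292 * 9.81 * ln(3.3) = 3420.0 m/s
dV2 = 403 * 9.81 * ln(2.9) = 4209.3 m/s
Total dV = 3420.0 + 4209.3 = 7629.3 m/s ~ 7629 m/s

7629 m/s


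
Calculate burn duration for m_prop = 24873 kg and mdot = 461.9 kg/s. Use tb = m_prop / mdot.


tb = 24873 / 461.9 = 53.8 s

53.8 s


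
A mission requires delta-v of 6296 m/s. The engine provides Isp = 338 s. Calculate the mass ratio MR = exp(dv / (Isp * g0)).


Ve = 338 * 9.81 = 3315.78 m/s
MR = exp(6296 / 3315.78) = 6.678

6.678


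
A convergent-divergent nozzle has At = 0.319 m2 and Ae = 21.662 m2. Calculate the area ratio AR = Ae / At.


AR = 21.662 / 0.319 = 67.9

67.9


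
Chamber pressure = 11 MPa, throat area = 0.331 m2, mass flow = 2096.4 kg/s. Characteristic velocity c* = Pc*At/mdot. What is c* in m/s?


c* = 11e6 * 0.331 / 2096.4 = 1737 m/s

1737 m/s


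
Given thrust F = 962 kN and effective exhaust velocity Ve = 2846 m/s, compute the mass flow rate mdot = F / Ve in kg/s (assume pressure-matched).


mdot = F / Ve = 962000 / 2846 = 338.0 kg/s

338.0 kg/s


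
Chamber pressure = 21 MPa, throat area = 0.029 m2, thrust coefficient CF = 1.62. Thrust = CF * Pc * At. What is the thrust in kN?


F = 1.62 * 21e6 * 0.029 = 986580.0 N = 986.6 kN

986.6 kN


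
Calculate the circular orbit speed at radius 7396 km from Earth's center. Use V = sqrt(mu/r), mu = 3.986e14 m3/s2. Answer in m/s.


V = sqrt(3.986e14 / 7396000) = 7341 m/s

7341 m/s


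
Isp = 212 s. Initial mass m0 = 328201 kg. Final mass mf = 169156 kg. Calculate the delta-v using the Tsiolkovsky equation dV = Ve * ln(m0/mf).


Ve = 212 * 9.81 = 2079.72 m/s
dV = 2079.72 * ln(328201/169156) = 1378 m/s

1378 m/s


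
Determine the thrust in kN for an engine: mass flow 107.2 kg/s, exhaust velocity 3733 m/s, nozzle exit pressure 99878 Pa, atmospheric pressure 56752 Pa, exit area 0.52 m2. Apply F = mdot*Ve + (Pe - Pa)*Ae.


F = 107.2 * 3733 + (99878 - 56752) * 0.52 = 422603.0 N = 422.6 kN

422.6 kN


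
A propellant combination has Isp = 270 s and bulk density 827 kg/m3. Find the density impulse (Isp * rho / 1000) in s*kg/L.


rho*Isp = 270 * 827 / 1000 = 223 s*kg/L

223 s*kg/L


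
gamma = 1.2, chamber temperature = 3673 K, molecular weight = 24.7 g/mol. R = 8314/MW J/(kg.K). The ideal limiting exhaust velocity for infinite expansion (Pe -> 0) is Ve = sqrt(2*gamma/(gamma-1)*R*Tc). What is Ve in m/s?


R = 8314 / 24.7 = 336.6 J/(kg.K)
Ve = sqrt(2 * 1.2 / (1.2 - 1) * 336.6 * 3673) = 3852 m/s

3852 m/s


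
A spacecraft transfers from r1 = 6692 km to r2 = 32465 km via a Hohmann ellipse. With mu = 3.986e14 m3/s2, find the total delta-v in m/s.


V1 = sqrt(mu/r1) = 7717.75 m/s
dV1 = V1*(sqrt(2*r2/(r1+r2)) - 1) = 2220.47 m/s
V2 = sqrt(mu/r2) = 3503.97 m/s
dV2 = V2*(1 - sqrt(2*r1/(r1+r2))) = 1455.41 m/s
Total dV = 3676 m/s

3676 m/s


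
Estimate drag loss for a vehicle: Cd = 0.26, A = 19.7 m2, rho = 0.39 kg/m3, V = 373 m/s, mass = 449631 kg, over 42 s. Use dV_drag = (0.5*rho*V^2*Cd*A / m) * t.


D = 0.5 * 0.39 * 373^2 * 0.26 * 19.7 = 138960.65 N
a = 138960.65 / 449631 = 0.3091 m/s2
dV = 0.3091 * 42 = 13.0 m/s

13.0 m/s


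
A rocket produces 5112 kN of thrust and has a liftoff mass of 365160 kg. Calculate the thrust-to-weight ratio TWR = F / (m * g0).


TWR = 5112000 / (365160 * 9.81) = 1.43

1.43


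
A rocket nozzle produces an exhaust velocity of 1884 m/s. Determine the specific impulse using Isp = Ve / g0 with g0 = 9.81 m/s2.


Isp = Ve / g0 = 1884 / 9.81 = 192.0 s

192.0 s


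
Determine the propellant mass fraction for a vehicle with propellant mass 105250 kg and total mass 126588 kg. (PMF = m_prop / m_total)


PMF = 105250 / 126588 = 0.831

0.831


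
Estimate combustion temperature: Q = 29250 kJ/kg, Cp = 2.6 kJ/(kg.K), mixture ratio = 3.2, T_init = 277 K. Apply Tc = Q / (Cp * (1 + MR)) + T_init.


Tc = 29250 / (2.6 * (1 + 3.2)) + 277 = 2956 K

2956 K


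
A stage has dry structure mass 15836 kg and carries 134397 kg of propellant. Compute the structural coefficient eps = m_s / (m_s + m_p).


eps = 15836 / (15836 + 134397) = 0.1054

0.1054


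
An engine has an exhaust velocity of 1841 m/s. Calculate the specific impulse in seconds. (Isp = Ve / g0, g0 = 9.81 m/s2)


Isp = Ve / g0 = 1841 / 9.81 = 187.7 s

187.7 s


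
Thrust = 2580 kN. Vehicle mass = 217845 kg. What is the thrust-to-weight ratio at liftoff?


TWR = 2580000 / (217845 * 9.81) = 1.21

1.21


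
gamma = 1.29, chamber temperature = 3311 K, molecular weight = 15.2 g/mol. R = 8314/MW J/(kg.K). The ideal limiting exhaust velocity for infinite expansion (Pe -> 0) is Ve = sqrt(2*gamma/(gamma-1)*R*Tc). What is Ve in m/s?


R = 8314 / 15.2 = 546.97 J/(kg.K)
Ve = sqrt(2 * 1.29 / (1.29 - 1) * 546.97 * 3311) = 4014 m/s

4014 m/s


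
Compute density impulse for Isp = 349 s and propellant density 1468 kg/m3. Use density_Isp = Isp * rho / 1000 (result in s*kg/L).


rho*Isp = 349 * 1468 / 1000 = 512 s*kg/L

512 s*kg/L


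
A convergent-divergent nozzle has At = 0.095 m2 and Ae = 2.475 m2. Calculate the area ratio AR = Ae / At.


AR = 2.475 / 0.095 = 26.1

26.1


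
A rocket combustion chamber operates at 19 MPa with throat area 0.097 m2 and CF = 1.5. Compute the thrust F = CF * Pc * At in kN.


F = 1.5 * 19e6 * 0.097 = 2.7645e+06 N = 2764.5 kN

2764.5 kN


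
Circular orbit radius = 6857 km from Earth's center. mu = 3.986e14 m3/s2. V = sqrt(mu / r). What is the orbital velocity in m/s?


V = sqrt(3.986e14 / 6857000) = 7624 m/s

7624 m/s


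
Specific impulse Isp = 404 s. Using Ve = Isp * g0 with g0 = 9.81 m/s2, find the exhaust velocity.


Ve = Isp * g0 = 404 * 9.81 = 3963.2 m/s

3963.2 m/s


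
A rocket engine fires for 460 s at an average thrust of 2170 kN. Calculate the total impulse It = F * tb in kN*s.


It = 2170 * 460 = 998200 kN*s

998200 kN*s


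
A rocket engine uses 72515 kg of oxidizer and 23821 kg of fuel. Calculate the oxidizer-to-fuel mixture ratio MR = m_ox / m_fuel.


MR = 72515 / 23821 = 3.04

3.04


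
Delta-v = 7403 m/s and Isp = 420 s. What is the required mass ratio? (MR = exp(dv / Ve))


Ve = 420 * 9.81 = 4120.2 m/s
MR = exp(7403 / 4120.2) = 6.03

6.03


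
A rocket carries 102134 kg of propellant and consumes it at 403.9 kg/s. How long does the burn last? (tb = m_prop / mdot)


tb = 102134 / 403.9 = 252.9 s

252.9 s


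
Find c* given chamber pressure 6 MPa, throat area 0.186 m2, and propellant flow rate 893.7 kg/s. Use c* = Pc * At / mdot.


c* = 6e6 * 0.186 / 893.7 = 1249 m/s

1249 m/s


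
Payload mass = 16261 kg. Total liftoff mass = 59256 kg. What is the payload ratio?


PR = 16261 / 59256 = 0.2744

0.2744


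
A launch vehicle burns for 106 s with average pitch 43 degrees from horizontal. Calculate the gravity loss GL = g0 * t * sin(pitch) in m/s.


GL = 9.81 * 106 * sin(43 deg) = 709 m/s

709 m/s


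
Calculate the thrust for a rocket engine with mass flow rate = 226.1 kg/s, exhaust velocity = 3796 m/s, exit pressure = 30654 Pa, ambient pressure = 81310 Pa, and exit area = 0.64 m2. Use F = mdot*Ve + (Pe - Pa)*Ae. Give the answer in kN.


F = 226.1 * 3796 + (30654 - 81310) * 0.64 = 825856.0 N = 825.9 kN

825.9 kN


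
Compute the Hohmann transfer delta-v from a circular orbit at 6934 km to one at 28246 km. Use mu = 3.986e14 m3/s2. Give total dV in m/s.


V1 = sqrt(mu/r1) = 7581.88 m/s
dV1 = V1*(sqrt(2*r2/(r1+r2)) - 1) = 2025.89 m/s
V2 = sqrt(mu/r2) = 3756.56 m/s
dV2 = V2*(1 - sqrt(2*r1/(r1+r2))) = 1397.99 m/s
Total dV = 3424 m/s

3424 m/s


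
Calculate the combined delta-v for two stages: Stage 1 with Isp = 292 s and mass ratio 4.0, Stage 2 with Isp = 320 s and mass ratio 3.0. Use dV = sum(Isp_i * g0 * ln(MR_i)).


dV1 = 292 * 9.81 * ln(4.0) = 3971.1 m/s
dV2 = 320 * 9.81 * ln(3.0) = 3448.8 m/s
Total dV = 3971.1 + 3448.8 = 7419.9 m/s ~ 7420 m/s

7420 m/s


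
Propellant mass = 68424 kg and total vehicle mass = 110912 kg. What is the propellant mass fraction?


PMF = 68424 / 110912 = 0.617

0.617


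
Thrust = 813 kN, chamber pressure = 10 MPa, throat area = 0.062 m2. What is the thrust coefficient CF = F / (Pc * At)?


CF = 813000 / (10e6 * 0.062) = 1.31

1.31


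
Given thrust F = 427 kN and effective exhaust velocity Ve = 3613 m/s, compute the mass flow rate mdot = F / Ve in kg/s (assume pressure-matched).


mdot = F / Ve = 427000 / 3613 = 118.2 kg/s

118.2 kg/s


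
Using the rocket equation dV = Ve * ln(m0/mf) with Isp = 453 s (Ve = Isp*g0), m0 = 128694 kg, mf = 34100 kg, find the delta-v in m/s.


Ve = 453 * 9.81 = 4443.93 m/s
dV = 4443.93 * ln(128694/34100) = 5902 m/s

5902 m/s


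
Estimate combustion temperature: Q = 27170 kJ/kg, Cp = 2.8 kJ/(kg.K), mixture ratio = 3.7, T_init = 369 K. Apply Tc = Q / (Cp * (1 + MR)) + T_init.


Tc = 27170 / (2.8 * (1 + 3.7)) + 369 = 2434 K

2434 K


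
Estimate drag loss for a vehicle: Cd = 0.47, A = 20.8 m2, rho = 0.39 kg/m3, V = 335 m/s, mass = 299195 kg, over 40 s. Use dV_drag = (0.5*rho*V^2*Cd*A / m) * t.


D = 0.5 * 0.39 * 335^2 * 0.47 * 20.8 = 213936.76 N
a = 213936.76 / 299195 = 0.715 m/s2
dV = 0.715 * 40 = 28.6 m/s

28.6 m/s


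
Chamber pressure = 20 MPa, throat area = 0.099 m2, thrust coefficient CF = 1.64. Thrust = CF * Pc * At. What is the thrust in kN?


F = 1.64 * 20e6 * 0.099 = 3.2472e+06 N = 3247.2 kN

3247.2 kN


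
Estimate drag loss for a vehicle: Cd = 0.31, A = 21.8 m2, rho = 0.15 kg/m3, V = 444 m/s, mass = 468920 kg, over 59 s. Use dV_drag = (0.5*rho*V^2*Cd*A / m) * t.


D = 0.5 * 0.15 * 444^2 * 0.31 * 21.8 = 99918.38 N
a = 99918.38 / 468920 = 0.2131 m/s2
dV = 0.2131 * 59 = 12.6 m/s

12.6 m/s


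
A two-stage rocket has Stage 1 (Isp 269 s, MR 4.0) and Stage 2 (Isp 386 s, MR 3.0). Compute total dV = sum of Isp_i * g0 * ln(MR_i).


dV1 = 269 * 9.81 * ln(4.0) = 3658.3 m/s
dV2 = 386 * 9.81 * ln(3.0) = 4160.1 m/s
Total dV = 3658.3 + 4160.1 = 7818.4 m/s ~ 7818 m/s

7818 m/s


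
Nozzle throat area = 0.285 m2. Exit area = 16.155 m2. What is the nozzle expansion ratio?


AR = 16.155 / 0.285 = 56.7

56.7


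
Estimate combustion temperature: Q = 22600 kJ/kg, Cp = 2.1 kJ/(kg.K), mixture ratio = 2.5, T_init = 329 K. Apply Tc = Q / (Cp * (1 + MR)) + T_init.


Tc = 22600 / (2.1 * (1 + 2.5)) + 329 = 3404 K

3404 K


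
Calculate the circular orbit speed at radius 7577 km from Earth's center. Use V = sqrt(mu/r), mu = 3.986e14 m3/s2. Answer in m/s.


V = sqrt(3.986e14 / 7577000) = 7253 m/s

7253 m/s


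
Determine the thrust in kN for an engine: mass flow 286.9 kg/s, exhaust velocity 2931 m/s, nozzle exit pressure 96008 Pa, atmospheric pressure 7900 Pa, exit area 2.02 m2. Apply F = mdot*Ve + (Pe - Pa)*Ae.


F = 286.9 * 2931 + (96008 - 7900) * 2.02 = 1.0189e+06 N = 1018.9 kN

1018.9 kN


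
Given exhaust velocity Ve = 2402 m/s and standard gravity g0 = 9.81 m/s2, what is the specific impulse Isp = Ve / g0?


Isp = Ve / g0 = 2402 / 9.81 = 244.9 s

244.9 s


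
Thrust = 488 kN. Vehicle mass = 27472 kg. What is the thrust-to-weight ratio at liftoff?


TWR = 488000 / (27472 * 9.81) = 1.81

1.81


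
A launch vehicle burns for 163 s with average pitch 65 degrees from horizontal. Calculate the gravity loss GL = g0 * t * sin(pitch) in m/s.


GL = 9.81 * 163 * sin(65 deg) = 1449 m/s

1449 m/s


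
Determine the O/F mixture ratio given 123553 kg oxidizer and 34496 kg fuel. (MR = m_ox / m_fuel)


MR = 123553 / 34496 = 3.58

3.58


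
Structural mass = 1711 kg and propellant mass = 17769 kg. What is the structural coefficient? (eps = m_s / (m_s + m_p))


eps = 1711 / (1711 + 17769) = 0.0878

0.0878


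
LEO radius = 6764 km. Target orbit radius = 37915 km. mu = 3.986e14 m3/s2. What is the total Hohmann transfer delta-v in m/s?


V1 = sqrt(mu/r1) = 7676.56 m/s
dV1 = V1*(sqrt(2*r2/(r1+r2)) - 1) = 2324.26 m/s
V2 = sqrt(mu/r2) = 3242.37 m/s
dV2 = V2*(1 - sqrt(2*r1/(r1+r2))) = 1458.24 m/s
Total dV = 3782 m/s

3782 m/s


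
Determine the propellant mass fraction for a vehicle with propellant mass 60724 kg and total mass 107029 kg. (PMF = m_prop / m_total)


PMF = 60724 / 107029 = 0.567

0.567


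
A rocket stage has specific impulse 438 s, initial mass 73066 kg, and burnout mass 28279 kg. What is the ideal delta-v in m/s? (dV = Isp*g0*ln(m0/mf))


Ve = 438 * 9.81 = 4296.78 m/s
dV = 4296.78 * ln(73066/28279) = 4079 m/s

4079 m/s


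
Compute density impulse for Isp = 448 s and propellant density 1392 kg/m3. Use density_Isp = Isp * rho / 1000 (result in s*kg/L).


rho*Isp = 448 * 1392 / 1000 = 624 s*kg/L

624 s*kg/L


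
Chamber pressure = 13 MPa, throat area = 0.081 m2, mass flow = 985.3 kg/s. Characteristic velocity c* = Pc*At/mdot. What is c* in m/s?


c* = 13e6 * 0.081 / 985.3 = 1069 m/s

1069 m/s


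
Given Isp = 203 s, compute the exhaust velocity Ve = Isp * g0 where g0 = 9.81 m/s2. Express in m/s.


Ve = Isp * g0 = 203 * 9.81 = 1991.4 m/s

1991.4 m/s


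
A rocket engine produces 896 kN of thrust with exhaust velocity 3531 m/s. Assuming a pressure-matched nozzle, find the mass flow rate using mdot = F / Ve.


mdot = F / Ve = 896000 / 3531 = 253.8 kg/s

253.8 kg/s


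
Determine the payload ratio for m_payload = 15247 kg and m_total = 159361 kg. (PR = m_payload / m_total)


PR = 15247 / 159361 = 0.0957

0.0957


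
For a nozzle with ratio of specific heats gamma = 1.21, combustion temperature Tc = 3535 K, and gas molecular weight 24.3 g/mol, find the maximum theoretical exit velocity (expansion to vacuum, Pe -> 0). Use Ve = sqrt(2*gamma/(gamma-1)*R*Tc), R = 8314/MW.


R = 8314 / 24.3 = 342.14 J/(kg.K)
Ve = sqrt(2 * 1.21 / (1.21 - 1) * 342.14 * 3535) = 3733 m/s

3733 m/s


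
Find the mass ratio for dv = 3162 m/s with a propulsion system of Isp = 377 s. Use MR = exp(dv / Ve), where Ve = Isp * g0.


Ve = 377 * 9.81 = 3698.37 m/s
MR = exp(3162 / 3698.37) = 2.351

2.351


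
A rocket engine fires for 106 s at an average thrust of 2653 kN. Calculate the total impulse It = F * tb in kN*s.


It = 2653 * 106 = 281218 kN*s

281218 kN*s


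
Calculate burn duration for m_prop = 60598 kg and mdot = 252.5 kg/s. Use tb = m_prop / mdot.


tb = 60598 / 252.5 = 240.0 s

240.0 s


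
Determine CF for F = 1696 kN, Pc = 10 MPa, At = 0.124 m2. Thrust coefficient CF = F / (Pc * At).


CF = 1696000 / (10e6 * 0.124) = 1.37

1.37


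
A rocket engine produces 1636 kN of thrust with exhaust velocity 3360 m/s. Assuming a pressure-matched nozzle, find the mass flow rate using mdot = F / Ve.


mdot = F / Ve = 1636000 / 3360 = 486.9 kg/s

486.9 kg/s


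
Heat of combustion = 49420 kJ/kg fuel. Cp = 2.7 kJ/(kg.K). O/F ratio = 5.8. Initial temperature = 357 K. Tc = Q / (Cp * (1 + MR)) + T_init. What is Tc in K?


Tc = 49420 / (2.7 * (1 + 5.8)) + 357 = 3049 K

3049 K


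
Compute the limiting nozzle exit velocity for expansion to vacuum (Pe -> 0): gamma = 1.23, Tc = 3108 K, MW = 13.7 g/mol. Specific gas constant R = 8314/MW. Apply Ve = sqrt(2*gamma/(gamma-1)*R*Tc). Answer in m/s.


R = 8314 / 13.7 = 606.86 J/(kg.K)
Ve = sqrt(2 * 1.23 / (1.23 - 1) * 606.86 * 3108) = 4491 m/s

4491 m/s


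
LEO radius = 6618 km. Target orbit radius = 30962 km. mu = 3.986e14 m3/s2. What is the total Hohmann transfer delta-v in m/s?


V1 = sqrt(mu/r1) = 7760.78 m/s
dV1 = V1*(sqrt(2*r2/(r1+r2)) - 1) = 2201.45 m/s
V2 = sqrt(mu/r2) = 3588.01 m/s
dV2 = V2*(1 - sqrt(2*r1/(r1+r2))) = 1458.63 m/s
Total dV = 3660 m/s

3660 m/s


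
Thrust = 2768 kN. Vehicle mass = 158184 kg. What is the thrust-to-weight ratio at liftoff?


TWR = 2768000 / (158184 * 9.81) = 1.78

1.78


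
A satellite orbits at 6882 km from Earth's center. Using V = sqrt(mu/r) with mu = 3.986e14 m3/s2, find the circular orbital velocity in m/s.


V = sqrt(3.986e14 / 6882000) = 7610 m/s

7610 m/s


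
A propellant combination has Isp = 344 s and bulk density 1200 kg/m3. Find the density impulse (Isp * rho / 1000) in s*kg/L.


rho*Isp = 344 * 1200 / 1000 = 413 s*kg/L

413 s*kg/L


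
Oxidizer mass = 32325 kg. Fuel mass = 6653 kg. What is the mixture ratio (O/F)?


MR = 32325 / 6653 = 4.86

4.86


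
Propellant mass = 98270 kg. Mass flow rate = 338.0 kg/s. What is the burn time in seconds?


tb = 98270 / 338.0 = 290.7 s

290.7 s


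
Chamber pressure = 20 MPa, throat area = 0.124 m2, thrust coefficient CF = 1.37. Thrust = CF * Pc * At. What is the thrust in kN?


F = 1.37 * 20e6 * 0.124 = 3.3976e+06 N = 3397.6 kN

3397.6 kN


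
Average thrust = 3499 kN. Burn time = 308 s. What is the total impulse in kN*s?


It = 3499 * 308 = 1077692 kN*s

1077692 kN*s


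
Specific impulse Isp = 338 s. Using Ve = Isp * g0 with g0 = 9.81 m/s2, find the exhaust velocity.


Ve = Isp * g0 = 338 * 9.81 = 3315.8 m/s

3315.8 m/s


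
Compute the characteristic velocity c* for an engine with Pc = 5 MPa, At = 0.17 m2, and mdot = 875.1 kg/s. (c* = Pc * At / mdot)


c* = 5e6 * 0.17 / 875.1 = 971 m/s

971 m/s


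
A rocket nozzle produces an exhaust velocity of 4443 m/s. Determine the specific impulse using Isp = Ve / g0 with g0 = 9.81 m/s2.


Isp = Ve / g0 = 4443 / 9.81 = 452.9 s

452.9 s


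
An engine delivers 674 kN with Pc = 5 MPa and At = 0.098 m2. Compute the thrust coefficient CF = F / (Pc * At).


CF = 674000 / (5e6 * 0.098) = 1.38

1.38


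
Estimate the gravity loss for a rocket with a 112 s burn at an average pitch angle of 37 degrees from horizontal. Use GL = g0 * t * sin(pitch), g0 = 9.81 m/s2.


GL = 9.81 * 112 * sin(37 deg) = 661 m/s

661 m/s
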